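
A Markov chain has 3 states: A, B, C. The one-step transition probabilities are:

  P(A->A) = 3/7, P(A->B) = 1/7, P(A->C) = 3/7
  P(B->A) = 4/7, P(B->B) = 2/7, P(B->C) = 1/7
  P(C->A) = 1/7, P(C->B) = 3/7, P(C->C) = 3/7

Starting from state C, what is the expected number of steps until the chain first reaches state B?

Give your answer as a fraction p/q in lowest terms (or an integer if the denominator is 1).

Answer: 35/13

Derivation:
Let h_i = expected steps to first reach B from state i.
Boundary: h_B = 0.
First-step equations for the other states:
  h_A = 1 + 3/7*h_A + 1/7*h_B + 3/7*h_C
  h_C = 1 + 1/7*h_A + 3/7*h_B + 3/7*h_C

Substituting h_B = 0 and rearranging gives the linear system (I - Q) h = 1:
  [4/7, -3/7] . (h_A, h_C) = 1
  [-1/7, 4/7] . (h_A, h_C) = 1

Solving yields:
  h_A = 49/13
  h_C = 35/13

Starting state is C, so the expected hitting time is h_C = 35/13.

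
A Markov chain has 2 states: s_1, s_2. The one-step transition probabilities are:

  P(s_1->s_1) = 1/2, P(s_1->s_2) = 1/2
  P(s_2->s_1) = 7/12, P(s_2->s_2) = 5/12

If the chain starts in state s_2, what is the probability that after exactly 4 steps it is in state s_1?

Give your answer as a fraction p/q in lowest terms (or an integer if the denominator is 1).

Computing P^4 by repeated multiplication:
P^1 =
  s_1: [1/2, 1/2]
  s_2: [7/12, 5/12]
P^2 =
  s_1: [13/24, 11/24]
  s_2: [77/144, 67/144]
P^3 =
  s_1: [155/288, 133/288]
  s_2: [931/1728, 797/1728]
P^4 =
  s_1: [1861/3456, 1595/3456]
  s_2: [11165/20736, 9571/20736]

(P^4)[s_2 -> s_1] = 11165/20736

Answer: 11165/20736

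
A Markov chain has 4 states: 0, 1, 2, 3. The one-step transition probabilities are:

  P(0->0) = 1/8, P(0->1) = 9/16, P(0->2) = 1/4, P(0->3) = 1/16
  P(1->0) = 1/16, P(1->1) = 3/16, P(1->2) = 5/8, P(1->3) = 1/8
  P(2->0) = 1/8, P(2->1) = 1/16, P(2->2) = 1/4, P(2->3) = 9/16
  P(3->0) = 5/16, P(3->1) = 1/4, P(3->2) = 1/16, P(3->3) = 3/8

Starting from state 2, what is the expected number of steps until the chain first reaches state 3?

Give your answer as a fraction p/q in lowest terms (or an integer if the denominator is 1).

Answer: 232/103

Derivation:
Let h_i = expected steps to first reach 3 from state i.
Boundary: h_3 = 0.
First-step equations for the other states:
  h_0 = 1 + 1/8*h_0 + 9/16*h_1 + 1/4*h_2 + 1/16*h_3
  h_1 = 1 + 1/16*h_0 + 3/16*h_1 + 5/8*h_2 + 1/8*h_3
  h_2 = 1 + 1/8*h_0 + 1/16*h_1 + 1/4*h_2 + 9/16*h_3

Substituting h_3 = 0 and rearranging gives the linear system (I - Q) h = 1:
  [7/8, -9/16, -1/4] . (h_0, h_1, h_2) = 1
  [-1/16, 13/16, -5/8] . (h_0, h_1, h_2) = 1
  [-1/8, -1/16, 3/4] . (h_0, h_1, h_2) = 1

Solving yields:
  h_0 = 400/103
  h_1 = 336/103
  h_2 = 232/103

Starting state is 2, so the expected hitting time is h_2 = 232/103.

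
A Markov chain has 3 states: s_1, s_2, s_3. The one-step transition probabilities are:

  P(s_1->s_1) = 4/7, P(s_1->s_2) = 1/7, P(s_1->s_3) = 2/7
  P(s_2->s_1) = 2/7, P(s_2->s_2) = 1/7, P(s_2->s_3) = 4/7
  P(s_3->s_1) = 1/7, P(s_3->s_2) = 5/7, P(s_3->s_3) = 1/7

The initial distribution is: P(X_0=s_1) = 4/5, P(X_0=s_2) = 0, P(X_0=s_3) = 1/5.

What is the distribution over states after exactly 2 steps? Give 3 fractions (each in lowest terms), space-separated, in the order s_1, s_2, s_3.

Propagating the distribution step by step (d_{t+1} = d_t * P):
d_0 = (s_1=4/5, s_2=0, s_3=1/5)
  d_1[s_1] = 4/5*4/7 + 0*2/7 + 1/5*1/7 = 17/35
  d_1[s_2] = 4/5*1/7 + 0*1/7 + 1/5*5/7 = 9/35
  d_1[s_3] = 4/5*2/7 + 0*4/7 + 1/5*1/7 = 9/35
d_1 = (s_1=17/35, s_2=9/35, s_3=9/35)
  d_2[s_1] = 17/35*4/7 + 9/35*2/7 + 9/35*1/7 = 19/49
  d_2[s_2] = 17/35*1/7 + 9/35*1/7 + 9/35*5/7 = 71/245
  d_2[s_3] = 17/35*2/7 + 9/35*4/7 + 9/35*1/7 = 79/245
d_2 = (s_1=19/49, s_2=71/245, s_3=79/245)

Answer: 19/49 71/245 79/245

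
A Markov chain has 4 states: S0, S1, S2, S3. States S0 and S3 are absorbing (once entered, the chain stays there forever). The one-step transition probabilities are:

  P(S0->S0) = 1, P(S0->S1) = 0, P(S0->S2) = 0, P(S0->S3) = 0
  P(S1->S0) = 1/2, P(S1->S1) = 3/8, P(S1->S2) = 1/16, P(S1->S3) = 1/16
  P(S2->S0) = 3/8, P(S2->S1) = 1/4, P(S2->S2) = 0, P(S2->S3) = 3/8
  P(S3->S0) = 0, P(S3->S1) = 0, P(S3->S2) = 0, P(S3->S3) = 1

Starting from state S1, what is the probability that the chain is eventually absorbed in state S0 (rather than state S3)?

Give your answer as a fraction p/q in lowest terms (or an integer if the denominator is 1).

Let a_i = P(absorbed in S0 | start in state i).
Boundary conditions: a_S0 = 1, a_S3 = 0.
For each transient state i, a_i = sum_j P(i->j) * a_j:
  a_S1 = 1/2*a_S0 + 3/8*a_S1 + 1/16*a_S2 + 1/16*a_S3
  a_S2 = 3/8*a_S0 + 1/4*a_S1 + 0*a_S2 + 3/8*a_S3

Substituting a_S0 = 1 and a_S3 = 0, rearrange to (I - Q) a = r where r[i] = P(i -> S0):
  [5/8, -1/16] . (a_S1, a_S2) = 1/2
  [-1/4, 1] . (a_S1, a_S2) = 3/8

Solving yields:
  a_S1 = 67/78
  a_S2 = 23/39

Starting state is S1, so the absorption probability is a_S1 = 67/78.

Answer: 67/78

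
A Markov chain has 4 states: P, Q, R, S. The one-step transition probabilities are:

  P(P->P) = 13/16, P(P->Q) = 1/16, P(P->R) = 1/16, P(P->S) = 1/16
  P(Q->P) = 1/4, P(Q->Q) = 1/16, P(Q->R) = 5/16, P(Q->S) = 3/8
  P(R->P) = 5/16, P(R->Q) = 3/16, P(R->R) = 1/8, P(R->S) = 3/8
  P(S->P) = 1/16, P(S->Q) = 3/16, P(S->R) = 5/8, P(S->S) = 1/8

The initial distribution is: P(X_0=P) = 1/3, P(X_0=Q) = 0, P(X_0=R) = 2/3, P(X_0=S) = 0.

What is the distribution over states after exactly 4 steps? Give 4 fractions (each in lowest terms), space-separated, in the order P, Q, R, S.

Propagating the distribution step by step (d_{t+1} = d_t * P):
d_0 = (P=1/3, Q=0, R=2/3, S=0)
  d_1[P] = 1/3*13/16 + 0*1/4 + 2/3*5/16 + 0*1/16 = 23/48
  d_1[Q] = 1/3*1/16 + 0*1/16 + 2/3*3/16 + 0*3/16 = 7/48
  d_1[R] = 1/3*1/16 + 0*5/16 + 2/3*1/8 + 0*5/8 = 5/48
  d_1[S] = 1/3*1/16 + 0*3/8 + 2/3*3/8 + 0*1/8 = 13/48
d_1 = (P=23/48, Q=7/48, R=5/48, S=13/48)
  d_2[P] = 23/48*13/16 + 7/48*1/4 + 5/48*5/16 + 13/48*1/16 = 365/768
  d_2[Q] = 23/48*1/16 + 7/48*1/16 + 5/48*3/16 + 13/48*3/16 = 7/64
  d_2[R] = 23/48*1/16 + 7/48*5/16 + 5/48*1/8 + 13/48*5/8 = 33/128
  d_2[S] = 23/48*1/16 + 7/48*3/8 + 5/48*3/8 + 13/48*1/8 = 121/768
d_2 = (P=365/768, Q=7/64, R=33/128, S=121/768)
  d_3[P] = 365/768*13/16 + 7/64*1/4 + 33/128*5/16 + 121/768*1/16 = 129/256
  d_3[Q] = 365/768*1/16 + 7/64*1/16 + 33/128*3/16 + 121/768*3/16 = 703/6144
  d_3[R] = 365/768*1/16 + 7/64*5/16 + 33/128*1/8 + 121/768*5/8 = 797/4096
  d_3[S] = 365/768*1/16 + 7/64*3/8 + 33/128*3/8 + 121/768*1/8 = 2299/12288
d_3 = (P=129/256, Q=703/6144, R=797/4096, S=2299/12288)
  d_4[P] = 129/256*13/16 + 703/6144*1/4 + 797/4096*5/16 + 2299/12288*1/16 = 16729/32768
  d_4[Q] = 129/256*1/16 + 703/6144*1/16 + 797/4096*3/16 + 2299/12288*3/16 = 5417/49152
  d_4[R] = 129/256*1/16 + 703/6144*5/16 + 797/4096*1/8 + 2299/12288*5/8 = 20497/98304
  d_4[S] = 129/256*1/16 + 703/6144*3/8 + 797/4096*3/8 + 2299/12288*1/8 = 8393/49152
d_4 = (P=16729/32768, Q=5417/49152, R=20497/98304, S=8393/49152)

Answer: 16729/32768 5417/49152 20497/98304 8393/49152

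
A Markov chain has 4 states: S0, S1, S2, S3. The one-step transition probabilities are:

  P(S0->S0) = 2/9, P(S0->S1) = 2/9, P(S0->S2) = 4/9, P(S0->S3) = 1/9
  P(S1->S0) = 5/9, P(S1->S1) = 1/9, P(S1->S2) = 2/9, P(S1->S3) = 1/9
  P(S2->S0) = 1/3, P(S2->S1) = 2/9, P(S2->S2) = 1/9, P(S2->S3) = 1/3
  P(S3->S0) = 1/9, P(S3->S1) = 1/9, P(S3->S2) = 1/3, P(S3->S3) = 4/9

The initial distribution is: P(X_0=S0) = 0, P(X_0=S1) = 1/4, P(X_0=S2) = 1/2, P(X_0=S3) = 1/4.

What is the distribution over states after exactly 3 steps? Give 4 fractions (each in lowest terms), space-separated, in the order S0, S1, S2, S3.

Answer: 415/1458 85/486 803/2916 773/2916

Derivation:
Propagating the distribution step by step (d_{t+1} = d_t * P):
d_0 = (S0=0, S1=1/4, S2=1/2, S3=1/4)
  d_1[S0] = 0*2/9 + 1/4*5/9 + 1/2*1/3 + 1/4*1/9 = 1/3
  d_1[S1] = 0*2/9 + 1/4*1/9 + 1/2*2/9 + 1/4*1/9 = 1/6
  d_1[S2] = 0*4/9 + 1/4*2/9 + 1/2*1/9 + 1/4*1/3 = 7/36
  d_1[S3] = 0*1/9 + 1/4*1/9 + 1/2*1/3 + 1/4*4/9 = 11/36
d_1 = (S0=1/3, S1=1/6, S2=7/36, S3=11/36)
  d_2[S0] = 1/3*2/9 + 1/6*5/9 + 7/36*1/3 + 11/36*1/9 = 43/162
  d_2[S1] = 1/3*2/9 + 1/6*1/9 + 7/36*2/9 + 11/36*1/9 = 55/324
  d_2[S2] = 1/3*4/9 + 1/6*2/9 + 7/36*1/9 + 11/36*1/3 = 25/81
  d_2[S3] = 1/3*1/9 + 1/6*1/9 + 7/36*1/3 + 11/36*4/9 = 83/324
d_2 = (S0=43/162, S1=55/324, S2=25/81, S3=83/324)
  d_3[S0] = 43/162*2/9 + 55/324*5/9 + 25/81*1/3 + 83/324*1/9 = 415/1458
  d_3[S1] = 43/162*2/9 + 55/324*1/9 + 25/81*2/9 + 83/324*1/9 = 85/486
  d_3[S2] = 43/162*4/9 + 55/324*2/9 + 25/81*1/9 + 83/324*1/3 = 803/2916
  d_3[S3] = 43/162*1/9 + 55/324*1/9 + 25/81*1/3 + 83/324*4/9 = 773/2916
d_3 = (S0=415/1458, S1=85/486, S2=803/2916, S3=773/2916)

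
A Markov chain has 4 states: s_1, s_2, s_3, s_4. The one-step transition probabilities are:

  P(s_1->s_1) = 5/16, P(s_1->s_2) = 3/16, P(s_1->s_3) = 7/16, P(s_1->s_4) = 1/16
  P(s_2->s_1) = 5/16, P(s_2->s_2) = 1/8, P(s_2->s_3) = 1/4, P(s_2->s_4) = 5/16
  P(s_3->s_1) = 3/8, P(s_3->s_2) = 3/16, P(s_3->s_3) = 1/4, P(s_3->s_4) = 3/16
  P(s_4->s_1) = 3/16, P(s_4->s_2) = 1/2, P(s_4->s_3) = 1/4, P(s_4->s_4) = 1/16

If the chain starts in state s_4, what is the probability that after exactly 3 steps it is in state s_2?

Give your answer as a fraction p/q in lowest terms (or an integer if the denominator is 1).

Answer: 1003/4096

Derivation:
Computing P^3 by repeated multiplication:
P^1 =
  s_1: [5/16, 3/16, 7/16, 1/16]
  s_2: [5/16, 1/8, 1/4, 5/16]
  s_3: [3/8, 3/16, 1/4, 3/16]
  s_4: [3/16, 1/2, 1/4, 1/16]
P^2 =
  s_1: [85/256, 25/128, 79/256, 21/128]
  s_2: [37/128, 71/256, 79/256, 1/8]
  s_3: [39/128, 15/64, 41/128, 9/64]
  s_4: [41/128, 45/256, 73/256, 7/32]
P^3 =
  s_1: [1275/4096, 29/128, 1279/4096, 307/2048]
  s_2: [1295/4096, 857/4096, 623/2048, 349/2048]
  s_3: [645/2048, 111/512, 629/2048, 165/1024]
  s_4: [1241/4096, 1003/4096, 635/2048, 291/2048]

(P^3)[s_4 -> s_2] = 1003/4096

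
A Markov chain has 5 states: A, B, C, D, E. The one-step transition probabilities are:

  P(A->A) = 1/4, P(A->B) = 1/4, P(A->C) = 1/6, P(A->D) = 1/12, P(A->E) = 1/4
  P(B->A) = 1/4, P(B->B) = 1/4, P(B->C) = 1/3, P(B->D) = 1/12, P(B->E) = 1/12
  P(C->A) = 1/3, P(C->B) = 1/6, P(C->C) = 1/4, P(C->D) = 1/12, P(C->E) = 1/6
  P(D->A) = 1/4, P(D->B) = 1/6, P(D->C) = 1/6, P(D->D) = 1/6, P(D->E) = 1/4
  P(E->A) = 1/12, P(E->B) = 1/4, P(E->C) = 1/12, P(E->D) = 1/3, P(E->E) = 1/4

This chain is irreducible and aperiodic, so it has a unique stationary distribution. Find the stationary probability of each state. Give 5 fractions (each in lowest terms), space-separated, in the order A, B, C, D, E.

The stationary distribution satisfies pi = pi * P, i.e.:
  pi_A = 1/4*pi_A + 1/4*pi_B + 1/3*pi_C + 1/4*pi_D + 1/12*pi_E
  pi_B = 1/4*pi_A + 1/4*pi_B + 1/6*pi_C + 1/6*pi_D + 1/4*pi_E
  pi_C = 1/6*pi_A + 1/3*pi_B + 1/4*pi_C + 1/6*pi_D + 1/12*pi_E
  pi_D = 1/12*pi_A + 1/12*pi_B + 1/12*pi_C + 1/6*pi_D + 1/3*pi_E
  pi_E = 1/4*pi_A + 1/12*pi_B + 1/6*pi_C + 1/4*pi_D + 1/4*pi_E
with normalization: pi_A + pi_B + pi_C + pi_D + pi_E = 1.

Using the first 4 balance equations plus normalization, the linear system A*pi = b is:
  [-3/4, 1/4, 1/3, 1/4, 1/12] . pi = 0
  [1/4, -3/4, 1/6, 1/6, 1/4] . pi = 0
  [1/6, 1/3, -3/4, 1/6, 1/12] . pi = 0
  [1/12, 1/12, 1/12, -5/6, 1/3] . pi = 0
  [1, 1, 1, 1, 1] . pi = 1

Solving yields:
  pi_A = 2051/8753
  pi_B = 1934/8753
  pi_C = 1787/8753
  pi_D = 1264/8753
  pi_E = 1717/8753

Verification (pi * P):
  2051/8753*1/4 + 1934/8753*1/4 + 1787/8753*1/3 + 1264/8753*1/4 + 1717/8753*1/12 = 2051/8753 = pi_A  (ok)
  2051/8753*1/4 + 1934/8753*1/4 + 1787/8753*1/6 + 1264/8753*1/6 + 1717/8753*1/4 = 1934/8753 = pi_B  (ok)
  2051/8753*1/6 + 1934/8753*1/3 + 1787/8753*1/4 + 1264/8753*1/6 + 1717/8753*1/12 = 1787/8753 = pi_C  (ok)
  2051/8753*1/12 + 1934/8753*1/12 + 1787/8753*1/12 + 1264/8753*1/6 + 1717/8753*1/3 = 1264/8753 = pi_D  (ok)
  2051/8753*1/4 + 1934/8753*1/12 + 1787/8753*1/6 + 1264/8753*1/4 + 1717/8753*1/4 = 1717/8753 = pi_E  (ok)

Answer: 2051/8753 1934/8753 1787/8753 1264/8753 1717/8753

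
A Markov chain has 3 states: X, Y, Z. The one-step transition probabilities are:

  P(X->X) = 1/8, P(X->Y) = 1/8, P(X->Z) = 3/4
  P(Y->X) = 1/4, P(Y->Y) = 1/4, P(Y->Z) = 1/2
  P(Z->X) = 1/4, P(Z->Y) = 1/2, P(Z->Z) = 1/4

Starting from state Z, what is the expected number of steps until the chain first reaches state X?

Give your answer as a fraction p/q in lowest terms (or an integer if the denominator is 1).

Let h_i = expected steps to first reach X from state i.
Boundary: h_X = 0.
First-step equations for the other states:
  h_Y = 1 + 1/4*h_X + 1/4*h_Y + 1/2*h_Z
  h_Z = 1 + 1/4*h_X + 1/2*h_Y + 1/4*h_Z

Substituting h_X = 0 and rearranging gives the linear system (I - Q) h = 1:
  [3/4, -1/2] . (h_Y, h_Z) = 1
  [-1/2, 3/4] . (h_Y, h_Z) = 1

Solving yields:
  h_Y = 4
  h_Z = 4

Starting state is Z, so the expected hitting time is h_Z = 4.

Answer: 4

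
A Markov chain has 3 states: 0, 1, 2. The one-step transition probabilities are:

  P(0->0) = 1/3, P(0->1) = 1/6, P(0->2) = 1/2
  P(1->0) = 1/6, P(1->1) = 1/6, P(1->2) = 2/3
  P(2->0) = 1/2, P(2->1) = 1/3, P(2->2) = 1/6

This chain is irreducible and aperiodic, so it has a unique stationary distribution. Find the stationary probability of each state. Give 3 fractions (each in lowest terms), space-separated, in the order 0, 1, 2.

Answer: 17/47 11/47 19/47

Derivation:
The stationary distribution satisfies pi = pi * P, i.e.:
  pi_0 = 1/3*pi_0 + 1/6*pi_1 + 1/2*pi_2
  pi_1 = 1/6*pi_0 + 1/6*pi_1 + 1/3*pi_2
  pi_2 = 1/2*pi_0 + 2/3*pi_1 + 1/6*pi_2
with normalization: pi_0 + pi_1 + pi_2 = 1.

Using the first 2 balance equations plus normalization, the linear system A*pi = b is:
  [-2/3, 1/6, 1/2] . pi = 0
  [1/6, -5/6, 1/3] . pi = 0
  [1, 1, 1] . pi = 1

Solving yields:
  pi_0 = 17/47
  pi_1 = 11/47
  pi_2 = 19/47

Verification (pi * P):
  17/47*1/3 + 11/47*1/6 + 19/47*1/2 = 17/47 = pi_0  (ok)
  17/47*1/6 + 11/47*1/6 + 19/47*1/3 = 11/47 = pi_1  (ok)
  17/47*1/2 + 11/47*2/3 + 19/47*1/6 = 19/47 = pi_2  (ok)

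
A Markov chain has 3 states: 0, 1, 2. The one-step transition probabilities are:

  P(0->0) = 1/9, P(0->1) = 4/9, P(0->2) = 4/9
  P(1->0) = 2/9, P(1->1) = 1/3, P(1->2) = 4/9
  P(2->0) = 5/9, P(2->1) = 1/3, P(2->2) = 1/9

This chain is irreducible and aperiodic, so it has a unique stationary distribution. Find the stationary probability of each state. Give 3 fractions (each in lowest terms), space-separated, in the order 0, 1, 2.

Answer: 3/10 11/30 1/3

Derivation:
The stationary distribution satisfies pi = pi * P, i.e.:
  pi_0 = 1/9*pi_0 + 2/9*pi_1 + 5/9*pi_2
  pi_1 = 4/9*pi_0 + 1/3*pi_1 + 1/3*pi_2
  pi_2 = 4/9*pi_0 + 4/9*pi_1 + 1/9*pi_2
with normalization: pi_0 + pi_1 + pi_2 = 1.

Using the first 2 balance equations plus normalization, the linear system A*pi = b is:
  [-8/9, 2/9, 5/9] . pi = 0
  [4/9, -2/3, 1/3] . pi = 0
  [1, 1, 1] . pi = 1

Solving yields:
  pi_0 = 3/10
  pi_1 = 11/30
  pi_2 = 1/3

Verification (pi * P):
  3/10*1/9 + 11/30*2/9 + 1/3*5/9 = 3/10 = pi_0  (ok)
  3/10*4/9 + 11/30*1/3 + 1/3*1/3 = 11/30 = pi_1  (ok)
  3/10*4/9 + 11/30*4/9 + 1/3*1/9 = 1/3 = pi_2  (ok)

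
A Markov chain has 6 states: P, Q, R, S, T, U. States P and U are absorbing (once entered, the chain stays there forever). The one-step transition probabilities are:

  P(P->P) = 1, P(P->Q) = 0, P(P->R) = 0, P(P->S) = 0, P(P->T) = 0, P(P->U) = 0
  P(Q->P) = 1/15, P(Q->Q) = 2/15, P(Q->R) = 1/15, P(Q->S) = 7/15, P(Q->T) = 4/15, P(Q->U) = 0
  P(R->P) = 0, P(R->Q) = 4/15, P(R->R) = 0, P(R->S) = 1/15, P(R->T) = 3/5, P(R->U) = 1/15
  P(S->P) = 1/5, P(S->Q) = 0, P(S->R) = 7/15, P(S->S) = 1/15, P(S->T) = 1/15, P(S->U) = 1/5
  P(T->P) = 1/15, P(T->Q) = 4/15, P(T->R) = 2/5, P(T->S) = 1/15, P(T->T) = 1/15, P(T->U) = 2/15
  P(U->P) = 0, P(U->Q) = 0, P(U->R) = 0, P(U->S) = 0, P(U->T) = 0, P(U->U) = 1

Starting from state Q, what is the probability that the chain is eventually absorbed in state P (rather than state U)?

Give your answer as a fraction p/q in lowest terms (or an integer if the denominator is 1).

Let a_i = P(absorbed in P | start in state i).
Boundary conditions: a_P = 1, a_U = 0.
For each transient state i, a_i = sum_j P(i->j) * a_j:
  a_Q = 1/15*a_P + 2/15*a_Q + 1/15*a_R + 7/15*a_S + 4/15*a_T + 0*a_U
  a_R = 0*a_P + 4/15*a_Q + 0*a_R + 1/15*a_S + 3/5*a_T + 1/15*a_U
  a_S = 1/5*a_P + 0*a_Q + 7/15*a_R + 1/15*a_S + 1/15*a_T + 1/5*a_U
  a_T = 1/15*a_P + 4/15*a_Q + 2/5*a_R + 1/15*a_S + 1/15*a_T + 2/15*a_U

Substituting a_P = 1 and a_U = 0, rearrange to (I - Q) a = r where r[i] = P(i -> P):
  [13/15, -1/15, -7/15, -4/15] . (a_Q, a_R, a_S, a_T) = 1/15
  [-4/15, 1, -1/15, -3/5] . (a_Q, a_R, a_S, a_T) = 0
  [0, -7/15, 14/15, -1/15] . (a_Q, a_R, a_S, a_T) = 1/5
  [-4/15, -2/5, -1/15, 14/15] . (a_Q, a_R, a_S, a_T) = 1/15

Solving yields:
  a_Q = 46/97
  a_R = 430/1067
  a_S = 475/1067
  a_T = 439/1067

Starting state is Q, so the absorption probability is a_Q = 46/97.

Answer: 46/97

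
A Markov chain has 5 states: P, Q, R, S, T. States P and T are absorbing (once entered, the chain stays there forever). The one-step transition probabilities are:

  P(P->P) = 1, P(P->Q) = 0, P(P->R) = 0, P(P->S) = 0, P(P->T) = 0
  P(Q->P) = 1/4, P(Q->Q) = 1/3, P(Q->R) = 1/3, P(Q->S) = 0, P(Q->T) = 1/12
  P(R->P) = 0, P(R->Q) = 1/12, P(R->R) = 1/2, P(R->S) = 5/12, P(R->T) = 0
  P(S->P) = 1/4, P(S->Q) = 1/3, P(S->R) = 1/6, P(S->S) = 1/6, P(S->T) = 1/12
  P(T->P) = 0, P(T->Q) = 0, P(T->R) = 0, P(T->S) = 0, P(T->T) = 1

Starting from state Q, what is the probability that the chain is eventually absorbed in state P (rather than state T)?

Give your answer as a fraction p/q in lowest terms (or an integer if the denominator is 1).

Answer: 3/4

Derivation:
Let a_i = P(absorbed in P | start in state i).
Boundary conditions: a_P = 1, a_T = 0.
For each transient state i, a_i = sum_j P(i->j) * a_j:
  a_Q = 1/4*a_P + 1/3*a_Q + 1/3*a_R + 0*a_S + 1/12*a_T
  a_R = 0*a_P + 1/12*a_Q + 1/2*a_R + 5/12*a_S + 0*a_T
  a_S = 1/4*a_P + 1/3*a_Q + 1/6*a_R + 1/6*a_S + 1/12*a_T

Substituting a_P = 1 and a_T = 0, rearrange to (I - Q) a = r where r[i] = P(i -> P):
  [2/3, -1/3, 0] . (a_Q, a_R, a_S) = 1/4
  [-1/12, 1/2, -5/12] . (a_Q, a_R, a_S) = 0
  [-1/3, -1/6, 5/6] . (a_Q, a_R, a_S) = 1/4

Solving yields:
  a_Q = 3/4
  a_R = 3/4
  a_S = 3/4

Starting state is Q, so the absorption probability is a_Q = 3/4.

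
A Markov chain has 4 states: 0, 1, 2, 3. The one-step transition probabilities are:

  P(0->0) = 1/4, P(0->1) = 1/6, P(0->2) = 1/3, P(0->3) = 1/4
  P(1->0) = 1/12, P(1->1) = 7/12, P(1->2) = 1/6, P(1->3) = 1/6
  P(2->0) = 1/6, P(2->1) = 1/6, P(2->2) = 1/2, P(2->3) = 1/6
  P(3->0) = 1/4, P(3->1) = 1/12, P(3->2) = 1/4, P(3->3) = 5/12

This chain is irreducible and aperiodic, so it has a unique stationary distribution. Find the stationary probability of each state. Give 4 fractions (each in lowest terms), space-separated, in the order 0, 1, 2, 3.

Answer: 124/685 172/685 223/685 166/685

Derivation:
The stationary distribution satisfies pi = pi * P, i.e.:
  pi_0 = 1/4*pi_0 + 1/12*pi_1 + 1/6*pi_2 + 1/4*pi_3
  pi_1 = 1/6*pi_0 + 7/12*pi_1 + 1/6*pi_2 + 1/12*pi_3
  pi_2 = 1/3*pi_0 + 1/6*pi_1 + 1/2*pi_2 + 1/4*pi_3
  pi_3 = 1/4*pi_0 + 1/6*pi_1 + 1/6*pi_2 + 5/12*pi_3
with normalization: pi_0 + pi_1 + pi_2 + pi_3 = 1.

Using the first 3 balance equations plus normalization, the linear system A*pi = b is:
  [-3/4, 1/12, 1/6, 1/4] . pi = 0
  [1/6, -5/12, 1/6, 1/12] . pi = 0
  [1/3, 1/6, -1/2, 1/4] . pi = 0
  [1, 1, 1, 1] . pi = 1

Solving yields:
  pi_0 = 124/685
  pi_1 = 172/685
  pi_2 = 223/685
  pi_3 = 166/685

Verification (pi * P):
  124/685*1/4 + 172/685*1/12 + 223/685*1/6 + 166/685*1/4 = 124/685 = pi_0  (ok)
  124/685*1/6 + 172/685*7/12 + 223/685*1/6 + 166/685*1/12 = 172/685 = pi_1  (ok)
  124/685*1/3 + 172/685*1/6 + 223/685*1/2 + 166/685*1/4 = 223/685 = pi_2  (ok)
  124/685*1/4 + 172/685*1/6 + 223/685*1/6 + 166/685*5/12 = 166/685 = pi_3  (ok)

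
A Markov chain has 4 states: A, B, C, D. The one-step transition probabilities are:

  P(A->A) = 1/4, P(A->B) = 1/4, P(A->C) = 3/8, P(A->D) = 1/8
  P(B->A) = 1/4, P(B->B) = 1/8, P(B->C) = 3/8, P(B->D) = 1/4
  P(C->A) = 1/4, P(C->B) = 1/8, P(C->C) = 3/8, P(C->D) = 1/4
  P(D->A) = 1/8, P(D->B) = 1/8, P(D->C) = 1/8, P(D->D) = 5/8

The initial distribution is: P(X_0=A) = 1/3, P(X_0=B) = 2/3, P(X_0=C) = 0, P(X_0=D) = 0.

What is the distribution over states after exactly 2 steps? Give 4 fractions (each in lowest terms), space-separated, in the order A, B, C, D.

Propagating the distribution step by step (d_{t+1} = d_t * P):
d_0 = (A=1/3, B=2/3, C=0, D=0)
  d_1[A] = 1/3*1/4 + 2/3*1/4 + 0*1/4 + 0*1/8 = 1/4
  d_1[B] = 1/3*1/4 + 2/3*1/8 + 0*1/8 + 0*1/8 = 1/6
  d_1[C] = 1/3*3/8 + 2/3*3/8 + 0*3/8 + 0*1/8 = 3/8
  d_1[D] = 1/3*1/8 + 2/3*1/4 + 0*1/4 + 0*5/8 = 5/24
d_1 = (A=1/4, B=1/6, C=3/8, D=5/24)
  d_2[A] = 1/4*1/4 + 1/6*1/4 + 3/8*1/4 + 5/24*1/8 = 43/192
  d_2[B] = 1/4*1/4 + 1/6*1/8 + 3/8*1/8 + 5/24*1/8 = 5/32
  d_2[C] = 1/4*3/8 + 1/6*3/8 + 3/8*3/8 + 5/24*1/8 = 31/96
  d_2[D] = 1/4*1/8 + 1/6*1/4 + 3/8*1/4 + 5/24*5/8 = 19/64
d_2 = (A=43/192, B=5/32, C=31/96, D=19/64)

Answer: 43/192 5/32 31/96 19/64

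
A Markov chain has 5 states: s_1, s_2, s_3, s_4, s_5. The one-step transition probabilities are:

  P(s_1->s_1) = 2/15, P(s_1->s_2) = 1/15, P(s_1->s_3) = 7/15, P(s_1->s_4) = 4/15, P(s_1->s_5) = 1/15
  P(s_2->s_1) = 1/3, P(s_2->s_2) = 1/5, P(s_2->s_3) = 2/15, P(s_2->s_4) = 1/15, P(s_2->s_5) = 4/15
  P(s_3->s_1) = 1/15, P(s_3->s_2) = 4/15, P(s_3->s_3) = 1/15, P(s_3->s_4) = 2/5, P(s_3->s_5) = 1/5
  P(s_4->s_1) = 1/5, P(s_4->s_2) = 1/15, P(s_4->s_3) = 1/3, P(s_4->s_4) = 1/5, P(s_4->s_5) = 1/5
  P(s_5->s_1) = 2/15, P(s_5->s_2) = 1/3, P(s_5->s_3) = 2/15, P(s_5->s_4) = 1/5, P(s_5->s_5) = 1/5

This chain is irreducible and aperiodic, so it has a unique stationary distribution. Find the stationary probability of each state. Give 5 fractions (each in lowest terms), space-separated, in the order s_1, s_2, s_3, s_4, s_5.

Answer: 3477/20306 1893/10153 2252/10153 4689/20306 175/923

Derivation:
The stationary distribution satisfies pi = pi * P, i.e.:
  pi_s_1 = 2/15*pi_s_1 + 1/3*pi_s_2 + 1/15*pi_s_3 + 1/5*pi_s_4 + 2/15*pi_s_5
  pi_s_2 = 1/15*pi_s_1 + 1/5*pi_s_2 + 4/15*pi_s_3 + 1/15*pi_s_4 + 1/3*pi_s_5
  pi_s_3 = 7/15*pi_s_1 + 2/15*pi_s_2 + 1/15*pi_s_3 + 1/3*pi_s_4 + 2/15*pi_s_5
  pi_s_4 = 4/15*pi_s_1 + 1/15*pi_s_2 + 2/5*pi_s_3 + 1/5*pi_s_4 + 1/5*pi_s_5
  pi_s_5 = 1/15*pi_s_1 + 4/15*pi_s_2 + 1/5*pi_s_3 + 1/5*pi_s_4 + 1/5*pi_s_5
with normalization: pi_s_1 + pi_s_2 + pi_s_3 + pi_s_4 + pi_s_5 = 1.

Using the first 4 balance equations plus normalization, the linear system A*pi = b is:
  [-13/15, 1/3, 1/15, 1/5, 2/15] . pi = 0
  [1/15, -4/5, 4/15, 1/15, 1/3] . pi = 0
  [7/15, 2/15, -14/15, 1/3, 2/15] . pi = 0
  [4/15, 1/15, 2/5, -4/5, 1/5] . pi = 0
  [1, 1, 1, 1, 1] . pi = 1

Solving yields:
  pi_s_1 = 3477/20306
  pi_s_2 = 1893/10153
  pi_s_3 = 2252/10153
  pi_s_4 = 4689/20306
  pi_s_5 = 175/923

Verification (pi * P):
  3477/20306*2/15 + 1893/10153*1/3 + 2252/10153*1/15 + 4689/20306*1/5 + 175/923*2/15 = 3477/20306 = pi_s_1  (ok)
  3477/20306*1/15 + 1893/10153*1/5 + 2252/10153*4/15 + 4689/20306*1/15 + 175/923*1/3 = 1893/10153 = pi_s_2  (ok)
  3477/20306*7/15 + 1893/10153*2/15 + 2252/10153*1/15 + 4689/20306*1/3 + 175/923*2/15 = 2252/10153 = pi_s_3  (ok)
  3477/20306*4/15 + 1893/10153*1/15 + 2252/10153*2/5 + 4689/20306*1/5 + 175/923*1/5 = 4689/20306 = pi_s_4  (ok)
  3477/20306*1/15 + 1893/10153*4/15 + 2252/10153*1/5 + 4689/20306*1/5 + 175/923*1/5 = 175/923 = pi_s_5  (ok)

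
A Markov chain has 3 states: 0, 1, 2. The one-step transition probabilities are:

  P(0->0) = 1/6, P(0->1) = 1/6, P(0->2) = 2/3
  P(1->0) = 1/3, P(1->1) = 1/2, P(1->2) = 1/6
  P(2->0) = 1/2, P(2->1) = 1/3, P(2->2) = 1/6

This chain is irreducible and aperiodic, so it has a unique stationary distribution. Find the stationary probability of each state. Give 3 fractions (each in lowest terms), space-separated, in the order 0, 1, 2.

Answer: 1/3 1/3 1/3

Derivation:
The stationary distribution satisfies pi = pi * P, i.e.:
  pi_0 = 1/6*pi_0 + 1/3*pi_1 + 1/2*pi_2
  pi_1 = 1/6*pi_0 + 1/2*pi_1 + 1/3*pi_2
  pi_2 = 2/3*pi_0 + 1/6*pi_1 + 1/6*pi_2
with normalization: pi_0 + pi_1 + pi_2 = 1.

Using the first 2 balance equations plus normalization, the linear system A*pi = b is:
  [-5/6, 1/3, 1/2] . pi = 0
  [1/6, -1/2, 1/3] . pi = 0
  [1, 1, 1] . pi = 1

Solving yields:
  pi_0 = 1/3
  pi_1 = 1/3
  pi_2 = 1/3

Verification (pi * P):
  1/3*1/6 + 1/3*1/3 + 1/3*1/2 = 1/3 = pi_0  (ok)
  1/3*1/6 + 1/3*1/2 + 1/3*1/3 = 1/3 = pi_1  (ok)
  1/3*2/3 + 1/3*1/6 + 1/3*1/6 = 1/3 = pi_2  (ok)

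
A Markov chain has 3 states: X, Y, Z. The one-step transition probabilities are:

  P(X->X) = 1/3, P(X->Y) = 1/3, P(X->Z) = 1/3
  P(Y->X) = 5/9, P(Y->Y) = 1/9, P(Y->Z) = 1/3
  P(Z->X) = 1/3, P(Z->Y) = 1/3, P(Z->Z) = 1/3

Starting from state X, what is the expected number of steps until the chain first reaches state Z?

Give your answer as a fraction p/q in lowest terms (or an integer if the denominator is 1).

Answer: 3

Derivation:
Let h_i = expected steps to first reach Z from state i.
Boundary: h_Z = 0.
First-step equations for the other states:
  h_X = 1 + 1/3*h_X + 1/3*h_Y + 1/3*h_Z
  h_Y = 1 + 5/9*h_X + 1/9*h_Y + 1/3*h_Z

Substituting h_Z = 0 and rearranging gives the linear system (I - Q) h = 1:
  [2/3, -1/3] . (h_X, h_Y) = 1
  [-5/9, 8/9] . (h_X, h_Y) = 1

Solving yields:
  h_X = 3
  h_Y = 3

Starting state is X, so the expected hitting time is h_X = 3.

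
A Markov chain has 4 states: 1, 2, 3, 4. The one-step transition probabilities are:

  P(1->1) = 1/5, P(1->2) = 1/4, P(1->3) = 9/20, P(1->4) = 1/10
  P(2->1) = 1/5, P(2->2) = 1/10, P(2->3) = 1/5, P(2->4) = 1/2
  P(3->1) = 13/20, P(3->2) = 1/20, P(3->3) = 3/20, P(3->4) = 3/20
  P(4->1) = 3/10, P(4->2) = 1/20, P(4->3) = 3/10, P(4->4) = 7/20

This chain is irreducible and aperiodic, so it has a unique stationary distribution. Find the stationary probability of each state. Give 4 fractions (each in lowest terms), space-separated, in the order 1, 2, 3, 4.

The stationary distribution satisfies pi = pi * P, i.e.:
  pi_1 = 1/5*pi_1 + 1/5*pi_2 + 13/20*pi_3 + 3/10*pi_4
  pi_2 = 1/4*pi_1 + 1/10*pi_2 + 1/20*pi_3 + 1/20*pi_4
  pi_3 = 9/20*pi_1 + 1/5*pi_2 + 3/20*pi_3 + 3/10*pi_4
  pi_4 = 1/10*pi_1 + 1/2*pi_2 + 3/20*pi_3 + 7/20*pi_4
with normalization: pi_1 + pi_2 + pi_3 + pi_4 = 1.

Using the first 3 balance equations plus normalization, the linear system A*pi = b is:
  [-4/5, 1/5, 13/20, 3/10] . pi = 0
  [1/4, -9/10, 1/20, 1/20] . pi = 0
  [9/20, 1/5, -17/20, 3/10] . pi = 0
  [1, 1, 1, 1] . pi = 1

Solving yields:
  pi_1 = 672/1891
  pi_2 = 241/1891
  pi_3 = 560/1891
  pi_4 = 418/1891

Verification (pi * P):
  672/1891*1/5 + 241/1891*1/5 + 560/1891*13/20 + 418/1891*3/10 = 672/1891 = pi_1  (ok)
  672/1891*1/4 + 241/1891*1/10 + 560/1891*1/20 + 418/1891*1/20 = 241/1891 = pi_2  (ok)
  672/1891*9/20 + 241/1891*1/5 + 560/1891*3/20 + 418/1891*3/10 = 560/1891 = pi_3  (ok)
  672/1891*1/10 + 241/1891*1/2 + 560/1891*3/20 + 418/1891*7/20 = 418/1891 = pi_4  (ok)

Answer: 672/1891 241/1891 560/1891 418/1891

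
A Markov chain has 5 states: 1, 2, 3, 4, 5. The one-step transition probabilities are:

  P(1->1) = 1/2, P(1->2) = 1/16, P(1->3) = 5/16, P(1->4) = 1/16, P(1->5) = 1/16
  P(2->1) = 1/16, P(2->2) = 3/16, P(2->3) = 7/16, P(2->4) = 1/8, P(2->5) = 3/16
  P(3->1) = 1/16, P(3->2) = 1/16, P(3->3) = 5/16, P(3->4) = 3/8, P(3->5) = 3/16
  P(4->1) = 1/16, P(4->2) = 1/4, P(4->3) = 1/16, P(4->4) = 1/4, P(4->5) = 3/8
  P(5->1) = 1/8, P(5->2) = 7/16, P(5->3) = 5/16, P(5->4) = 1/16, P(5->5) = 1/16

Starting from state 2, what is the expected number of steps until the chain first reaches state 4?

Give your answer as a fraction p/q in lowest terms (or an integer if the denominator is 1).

Answer: 3936/775

Derivation:
Let h_i = expected steps to first reach 4 from state i.
Boundary: h_4 = 0.
First-step equations for the other states:
  h_1 = 1 + 1/2*h_1 + 1/16*h_2 + 5/16*h_3 + 1/16*h_4 + 1/16*h_5
  h_2 = 1 + 1/16*h_1 + 3/16*h_2 + 7/16*h_3 + 1/8*h_4 + 3/16*h_5
  h_3 = 1 + 1/16*h_1 + 1/16*h_2 + 5/16*h_3 + 3/8*h_4 + 3/16*h_5
  h_5 = 1 + 1/8*h_1 + 7/16*h_2 + 5/16*h_3 + 1/16*h_4 + 1/16*h_5

Substituting h_4 = 0 and rearranging gives the linear system (I - Q) h = 1:
  [1/2, -1/16, -5/16, -1/16] . (h_1, h_2, h_3, h_5) = 1
  [-1/16, 13/16, -7/16, -3/16] . (h_1, h_2, h_3, h_5) = 1
  [-1/16, -1/16, 11/16, -3/16] . (h_1, h_2, h_3, h_5) = 1
  [-1/8, -7/16, -5/16, 15/16] . (h_1, h_2, h_3, h_5) = 1

Solving yields:
  h_1 = 13472/2325
  h_2 = 3936/775
  h_3 = 9184/2325
  h_5 = 12848/2325

Starting state is 2, so the expected hitting time is h_2 = 3936/775.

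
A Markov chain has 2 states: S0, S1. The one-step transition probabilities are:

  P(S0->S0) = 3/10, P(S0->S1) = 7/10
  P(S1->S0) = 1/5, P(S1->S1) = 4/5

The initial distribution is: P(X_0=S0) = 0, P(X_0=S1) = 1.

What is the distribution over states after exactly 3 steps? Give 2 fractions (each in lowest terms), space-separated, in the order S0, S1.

Answer: 111/500 389/500

Derivation:
Propagating the distribution step by step (d_{t+1} = d_t * P):
d_0 = (S0=0, S1=1)
  d_1[S0] = 0*3/10 + 1*1/5 = 1/5
  d_1[S1] = 0*7/10 + 1*4/5 = 4/5
d_1 = (S0=1/5, S1=4/5)
  d_2[S0] = 1/5*3/10 + 4/5*1/5 = 11/50
  d_2[S1] = 1/5*7/10 + 4/5*4/5 = 39/50
d_2 = (S0=11/50, S1=39/50)
  d_3[S0] = 11/50*3/10 + 39/50*1/5 = 111/500
  d_3[S1] = 11/50*7/10 + 39/50*4/5 = 389/500
d_3 = (S0=111/500, S1=389/500)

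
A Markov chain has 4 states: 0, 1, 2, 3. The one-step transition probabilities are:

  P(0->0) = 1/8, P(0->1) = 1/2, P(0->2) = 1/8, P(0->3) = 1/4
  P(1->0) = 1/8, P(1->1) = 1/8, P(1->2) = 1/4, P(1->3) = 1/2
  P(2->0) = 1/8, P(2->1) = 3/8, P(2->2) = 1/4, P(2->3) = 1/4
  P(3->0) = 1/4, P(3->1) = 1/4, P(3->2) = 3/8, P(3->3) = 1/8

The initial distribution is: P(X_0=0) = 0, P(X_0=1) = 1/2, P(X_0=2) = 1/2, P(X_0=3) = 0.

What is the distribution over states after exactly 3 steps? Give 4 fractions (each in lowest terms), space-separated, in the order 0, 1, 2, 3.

Answer: 81/512 75/256 67/256 147/512

Derivation:
Propagating the distribution step by step (d_{t+1} = d_t * P):
d_0 = (0=0, 1=1/2, 2=1/2, 3=0)
  d_1[0] = 0*1/8 + 1/2*1/8 + 1/2*1/8 + 0*1/4 = 1/8
  d_1[1] = 0*1/2 + 1/2*1/8 + 1/2*3/8 + 0*1/4 = 1/4
  d_1[2] = 0*1/8 + 1/2*1/4 + 1/2*1/4 + 0*3/8 = 1/4
  d_1[3] = 0*1/4 + 1/2*1/2 + 1/2*1/4 + 0*1/8 = 3/8
d_1 = (0=1/8, 1=1/4, 2=1/4, 3=3/8)
  d_2[0] = 1/8*1/8 + 1/4*1/8 + 1/4*1/8 + 3/8*1/4 = 11/64
  d_2[1] = 1/8*1/2 + 1/4*1/8 + 1/4*3/8 + 3/8*1/4 = 9/32
  d_2[2] = 1/8*1/8 + 1/4*1/4 + 1/4*1/4 + 3/8*3/8 = 9/32
  d_2[3] = 1/8*1/4 + 1/4*1/2 + 1/4*1/4 + 3/8*1/8 = 17/64
d_2 = (0=11/64, 1=9/32, 2=9/32, 3=17/64)
  d_3[0] = 11/64*1/8 + 9/32*1/8 + 9/32*1/8 + 17/64*1/4 = 81/512
  d_3[1] = 11/64*1/2 + 9/32*1/8 + 9/32*3/8 + 17/64*1/4 = 75/256
  d_3[2] = 11/64*1/8 + 9/32*1/4 + 9/32*1/4 + 17/64*3/8 = 67/256
  d_3[3] = 11/64*1/4 + 9/32*1/2 + 9/32*1/4 + 17/64*1/8 = 147/512
d_3 = (0=81/512, 1=75/256, 2=67/256, 3=147/512)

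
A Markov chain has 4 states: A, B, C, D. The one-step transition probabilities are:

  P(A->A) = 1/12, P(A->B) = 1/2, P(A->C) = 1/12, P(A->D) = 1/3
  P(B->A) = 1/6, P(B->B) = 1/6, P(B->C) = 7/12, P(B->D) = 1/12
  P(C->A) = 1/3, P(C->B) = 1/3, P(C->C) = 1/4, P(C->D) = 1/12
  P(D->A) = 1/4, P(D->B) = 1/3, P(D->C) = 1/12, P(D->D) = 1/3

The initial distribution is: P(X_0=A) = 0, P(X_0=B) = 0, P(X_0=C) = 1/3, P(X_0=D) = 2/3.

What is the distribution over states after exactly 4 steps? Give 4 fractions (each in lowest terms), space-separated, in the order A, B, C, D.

Answer: 6613/31104 1645/5184 4465/15552 1897/10368

Derivation:
Propagating the distribution step by step (d_{t+1} = d_t * P):
d_0 = (A=0, B=0, C=1/3, D=2/3)
  d_1[A] = 0*1/12 + 0*1/6 + 1/3*1/3 + 2/3*1/4 = 5/18
  d_1[B] = 0*1/2 + 0*1/6 + 1/3*1/3 + 2/3*1/3 = 1/3
  d_1[C] = 0*1/12 + 0*7/12 + 1/3*1/4 + 2/3*1/12 = 5/36
  d_1[D] = 0*1/3 + 0*1/12 + 1/3*1/12 + 2/3*1/3 = 1/4
d_1 = (A=5/18, B=1/3, C=5/36, D=1/4)
  d_2[A] = 5/18*1/12 + 1/3*1/6 + 5/36*1/3 + 1/4*1/4 = 3/16
  d_2[B] = 5/18*1/2 + 1/3*1/6 + 5/36*1/3 + 1/4*1/3 = 35/108
  d_2[C] = 5/18*1/12 + 1/3*7/12 + 5/36*1/4 + 1/4*1/12 = 59/216
  d_2[D] = 5/18*1/3 + 1/3*1/12 + 5/36*1/12 + 1/4*1/3 = 31/144
d_2 = (A=3/16, B=35/108, C=59/216, D=31/144)
  d_3[A] = 3/16*1/12 + 35/108*1/6 + 59/216*1/3 + 31/144*1/4 = 139/648
  d_3[B] = 3/16*1/2 + 35/108*1/6 + 59/216*1/3 + 31/144*1/3 = 805/2592
  d_3[C] = 3/16*1/12 + 35/108*7/12 + 59/216*1/4 + 31/144*1/12 = 377/1296
  d_3[D] = 3/16*1/3 + 35/108*1/12 + 59/216*1/12 + 31/144*1/3 = 53/288
d_3 = (A=139/648, B=805/2592, C=377/1296, D=53/288)
  d_4[A] = 139/648*1/12 + 805/2592*1/6 + 377/1296*1/3 + 53/288*1/4 = 6613/31104
  d_4[B] = 139/648*1/2 + 805/2592*1/6 + 377/1296*1/3 + 53/288*1/3 = 1645/5184
  d_4[C] = 139/648*1/12 + 805/2592*7/12 + 377/1296*1/4 + 53/288*1/12 = 4465/15552
  d_4[D] = 139/648*1/3 + 805/2592*1/12 + 377/1296*1/12 + 53/288*1/3 = 1897/10368
d_4 = (A=6613/31104, B=1645/5184, C=4465/15552, D=1897/10368)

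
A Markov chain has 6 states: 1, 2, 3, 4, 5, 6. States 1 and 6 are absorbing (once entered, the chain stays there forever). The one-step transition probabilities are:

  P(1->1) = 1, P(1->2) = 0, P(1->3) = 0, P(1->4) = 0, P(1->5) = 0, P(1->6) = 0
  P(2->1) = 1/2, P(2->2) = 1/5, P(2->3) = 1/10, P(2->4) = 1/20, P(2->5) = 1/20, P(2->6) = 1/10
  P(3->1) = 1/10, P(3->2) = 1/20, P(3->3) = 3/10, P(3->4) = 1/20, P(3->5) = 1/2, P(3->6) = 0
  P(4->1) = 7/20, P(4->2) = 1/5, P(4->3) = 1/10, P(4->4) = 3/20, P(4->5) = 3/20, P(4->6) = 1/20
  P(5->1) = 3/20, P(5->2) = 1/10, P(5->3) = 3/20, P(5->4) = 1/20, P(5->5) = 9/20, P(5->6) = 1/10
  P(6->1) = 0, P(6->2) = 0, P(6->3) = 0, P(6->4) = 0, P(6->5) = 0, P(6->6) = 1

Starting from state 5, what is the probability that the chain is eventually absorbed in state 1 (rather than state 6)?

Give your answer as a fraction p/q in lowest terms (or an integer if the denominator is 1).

Let a_i = P(absorbed in 1 | start in state i).
Boundary conditions: a_1 = 1, a_6 = 0.
For each transient state i, a_i = sum_j P(i->j) * a_j:
  a_2 = 1/2*a_1 + 1/5*a_2 + 1/10*a_3 + 1/20*a_4 + 1/20*a_5 + 1/10*a_6
  a_3 = 1/10*a_1 + 1/20*a_2 + 3/10*a_3 + 1/20*a_4 + 1/2*a_5 + 0*a_6
  a_4 = 7/20*a_1 + 1/5*a_2 + 1/10*a_3 + 3/20*a_4 + 3/20*a_5 + 1/20*a_6
  a_5 = 3/20*a_1 + 1/10*a_2 + 3/20*a_3 + 1/20*a_4 + 9/20*a_5 + 1/10*a_6

Substituting a_1 = 1 and a_6 = 0, rearrange to (I - Q) a = r where r[i] = P(i -> 1):
  [4/5, -1/10, -1/20, -1/20] . (a_2, a_3, a_4, a_5) = 1/2
  [-1/20, 7/10, -1/20, -1/2] . (a_2, a_3, a_4, a_5) = 1/10
  [-1/5, -1/10, 17/20, -3/20] . (a_2, a_3, a_4, a_5) = 7/20
  [-1/10, -3/20, -1/20, 11/20] . (a_2, a_3, a_4, a_5) = 3/20

Solving yields:
  a_2 = 24267/29768
  a_3 = 11335/14884
  a_4 = 24327/29768
  a_5 = 20925/29768

Starting state is 5, so the absorption probability is a_5 = 20925/29768.

Answer: 20925/29768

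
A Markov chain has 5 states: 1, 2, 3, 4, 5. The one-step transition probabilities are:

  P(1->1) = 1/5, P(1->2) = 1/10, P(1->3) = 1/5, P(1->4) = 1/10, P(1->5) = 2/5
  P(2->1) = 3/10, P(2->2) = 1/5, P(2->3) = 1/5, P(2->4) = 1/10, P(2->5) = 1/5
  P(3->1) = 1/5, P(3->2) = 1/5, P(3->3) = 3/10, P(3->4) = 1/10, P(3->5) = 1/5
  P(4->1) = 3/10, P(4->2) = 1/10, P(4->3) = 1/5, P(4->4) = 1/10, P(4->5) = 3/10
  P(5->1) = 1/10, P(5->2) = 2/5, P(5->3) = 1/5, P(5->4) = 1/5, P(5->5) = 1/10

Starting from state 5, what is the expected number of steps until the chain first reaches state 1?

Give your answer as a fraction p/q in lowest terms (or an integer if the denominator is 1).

Let h_i = expected steps to first reach 1 from state i.
Boundary: h_1 = 0.
First-step equations for the other states:
  h_2 = 1 + 3/10*h_1 + 1/5*h_2 + 1/5*h_3 + 1/10*h_4 + 1/5*h_5
  h_3 = 1 + 1/5*h_1 + 1/5*h_2 + 3/10*h_3 + 1/10*h_4 + 1/5*h_5
  h_4 = 1 + 3/10*h_1 + 1/10*h_2 + 1/5*h_3 + 1/10*h_4 + 3/10*h_5
  h_5 = 1 + 1/10*h_1 + 2/5*h_2 + 1/5*h_3 + 1/5*h_4 + 1/10*h_5

Substituting h_1 = 0 and rearranging gives the linear system (I - Q) h = 1:
  [4/5, -1/5, -1/10, -1/5] . (h_2, h_3, h_4, h_5) = 1
  [-1/5, 7/10, -1/10, -1/5] . (h_2, h_3, h_4, h_5) = 1
  [-1/10, -1/5, 9/10, -3/10] . (h_2, h_3, h_4, h_5) = 1
  [-2/5, -1/5, -1/5, 9/10] . (h_2, h_3, h_4, h_5) = 1

Solving yields:
  h_2 = 9810/2347
  h_3 = 10900/2347
  h_4 = 9990/2347
  h_5 = 11610/2347

Starting state is 5, so the expected hitting time is h_5 = 11610/2347.

Answer: 11610/2347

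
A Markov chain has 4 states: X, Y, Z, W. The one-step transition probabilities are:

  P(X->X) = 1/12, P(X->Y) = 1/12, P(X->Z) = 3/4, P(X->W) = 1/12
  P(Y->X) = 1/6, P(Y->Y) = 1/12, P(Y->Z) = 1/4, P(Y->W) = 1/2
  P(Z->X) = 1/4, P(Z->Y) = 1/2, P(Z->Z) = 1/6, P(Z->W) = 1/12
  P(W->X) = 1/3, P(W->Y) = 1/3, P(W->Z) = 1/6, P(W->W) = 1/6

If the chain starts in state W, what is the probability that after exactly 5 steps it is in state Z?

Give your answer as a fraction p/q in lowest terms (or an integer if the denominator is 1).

Computing P^5 by repeated multiplication:
P^1 =
  X: [1/12, 1/12, 3/4, 1/12]
  Y: [1/6, 1/12, 1/4, 1/2]
  Z: [1/4, 1/2, 1/6, 1/12]
  W: [1/3, 1/3, 1/6, 1/6]
P^2 =
  X: [17/72, 5/12, 2/9, 1/8]
  Y: [37/144, 5/16, 13/48, 23/144]
  Z: [25/144, 25/144, 17/48, 43/144]
  W: [13/72, 7/36, 7/18, 17/72]
P^3 =
  X: [161/864, 179/864, 293/864, 77/288]
  Y: [7/36, 17/72, 37/108, 49/216]
  Z: [25/108, 11/36, 61/216, 13/72]
  W: [193/864, 263/864, 83/288, 53/288]
P^4 =
  X: [43/192, 1511/5184, 1517/5184, 995/5184]
  Y: [281/1296, 733/2592, 259/864, 65/324]
  Z: [521/2592, 319/1296, 53/162, 65/288]
  W: [1051/5184, 431/1728, 557/1728, 1169/5184]
P^5 =
  X: [2119/10368, 7877/31104, 10003/31104, 763/3456]
  Y: [6439/31104, 893/3456, 9851/31104, 251/1152]
  Z: [2227/10368, 8587/31104, 9469/31104, 6367/31104]
  W: [2221/10368, 947/3456, 9509/31104, 6409/31104]

(P^5)[W -> Z] = 9509/31104

Answer: 9509/31104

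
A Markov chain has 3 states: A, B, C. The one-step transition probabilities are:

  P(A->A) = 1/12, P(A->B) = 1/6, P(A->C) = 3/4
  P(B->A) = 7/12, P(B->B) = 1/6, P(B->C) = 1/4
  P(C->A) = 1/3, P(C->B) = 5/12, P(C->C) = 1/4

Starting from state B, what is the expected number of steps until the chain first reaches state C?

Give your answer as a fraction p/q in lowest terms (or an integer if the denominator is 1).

Let h_i = expected steps to first reach C from state i.
Boundary: h_C = 0.
First-step equations for the other states:
  h_A = 1 + 1/12*h_A + 1/6*h_B + 3/4*h_C
  h_B = 1 + 7/12*h_A + 1/6*h_B + 1/4*h_C

Substituting h_C = 0 and rearranging gives the linear system (I - Q) h = 1:
  [11/12, -1/6] . (h_A, h_B) = 1
  [-7/12, 5/6] . (h_A, h_B) = 1

Solving yields:
  h_A = 3/2
  h_B = 9/4

Starting state is B, so the expected hitting time is h_B = 9/4.

Answer: 9/4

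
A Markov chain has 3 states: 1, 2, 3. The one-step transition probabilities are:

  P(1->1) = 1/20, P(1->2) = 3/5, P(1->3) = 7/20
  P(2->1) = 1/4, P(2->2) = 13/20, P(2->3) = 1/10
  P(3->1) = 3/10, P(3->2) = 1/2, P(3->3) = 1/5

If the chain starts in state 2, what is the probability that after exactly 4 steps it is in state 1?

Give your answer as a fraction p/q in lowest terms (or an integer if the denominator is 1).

Computing P^4 by repeated multiplication:
P^1 =
  1: [1/20, 3/5, 7/20]
  2: [1/4, 13/20, 1/10]
  3: [3/10, 1/2, 1/5]
P^2 =
  1: [103/400, 119/200, 59/400]
  2: [41/200, 249/400, 69/400]
  3: [1/5, 121/200, 39/200]
P^3 =
  1: [1647/8000, 123/200, 1433/8000]
  2: [1741/8000, 4911/8000, 337/2000]
  3: [879/4000, 2443/4000, 339/2000]
P^4 =
  1: [6969/32000, 49027/80000, 27101/160000]
  2: [2149/10000, 19643/32000, 27401/160000]
  3: [8581/40000, 49087/80000, 13751/80000]

(P^4)[2 -> 1] = 2149/10000

Answer: 2149/10000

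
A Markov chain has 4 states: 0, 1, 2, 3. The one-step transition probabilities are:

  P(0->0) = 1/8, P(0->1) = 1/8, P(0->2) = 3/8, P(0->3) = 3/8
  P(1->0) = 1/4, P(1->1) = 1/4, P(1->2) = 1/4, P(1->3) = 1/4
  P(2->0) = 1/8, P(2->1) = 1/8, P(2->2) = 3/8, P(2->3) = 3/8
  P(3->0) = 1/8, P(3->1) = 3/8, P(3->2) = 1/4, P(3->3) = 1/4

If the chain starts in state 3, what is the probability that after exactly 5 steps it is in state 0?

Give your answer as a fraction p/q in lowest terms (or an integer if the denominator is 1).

Answer: 5041/32768

Derivation:
Computing P^5 by repeated multiplication:
P^1 =
  0: [1/8, 1/8, 3/8, 3/8]
  1: [1/4, 1/4, 1/4, 1/4]
  2: [1/8, 1/8, 3/8, 3/8]
  3: [1/8, 3/8, 1/4, 1/4]
P^2 =
  0: [9/64, 15/64, 5/16, 5/16]
  1: [5/32, 7/32, 5/16, 5/16]
  2: [9/64, 15/64, 5/16, 5/16]
  3: [11/64, 15/64, 19/64, 19/64]
P^3 =
  0: [79/512, 119/512, 157/512, 157/512]
  1: [39/256, 59/256, 79/256, 79/256]
  2: [79/512, 119/512, 157/512, 157/512]
  3: [79/512, 117/512, 79/256, 79/256]
P^4 =
  0: [631/4096, 945/4096, 315/1024, 315/1024]
  1: [315/2048, 473/2048, 315/1024, 315/1024]
  2: [631/4096, 945/4096, 315/1024, 315/1024]
  3: [629/4096, 945/4096, 1261/4096, 1261/4096]
P^5 =
  0: [5041/32768, 7561/32768, 10083/32768, 10083/32768]
  1: [2521/16384, 3781/16384, 5041/16384, 5041/16384]
  2: [5041/32768, 7561/32768, 10083/32768, 10083/32768]
  3: [5041/32768, 7563/32768, 5041/16384, 5041/16384]

(P^5)[3 -> 0] = 5041/32768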